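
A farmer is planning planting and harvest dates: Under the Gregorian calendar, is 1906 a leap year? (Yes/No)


Year: 1906
Divisible by 4? 1906 / 4 = 476.5 -> No
Not divisible by 4, so NOT a leap year

No


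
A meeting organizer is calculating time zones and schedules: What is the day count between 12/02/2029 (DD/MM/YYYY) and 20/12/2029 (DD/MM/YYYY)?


Start date: 2029-02-12
End date: 2029-12-20
Feb 2029: +17 days
Mar 2029: +31 days
Apr 2029: +30 days
... (8 more months)
Total: 311 days

311


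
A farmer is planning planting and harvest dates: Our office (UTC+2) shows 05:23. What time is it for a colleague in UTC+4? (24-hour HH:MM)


Local time: 05:23 at UTC+2 (offset 2h)
Target zone: UTC+4 (offset 4h)
Difference: 4 - (2) = 2 hours
Calculation: 5 + (2) = 7
Result: 07:23

07:23


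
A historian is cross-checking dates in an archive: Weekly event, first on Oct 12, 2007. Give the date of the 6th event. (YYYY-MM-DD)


First occurrence: 2007-10-12 (occurrence 1)
Each occurrence is 7 days after the previous.
Occurrence 6 is 5 weeks after the first.
5 weeks = 35 days
2007-10-12 + 35 days = 2007-11-16

2007-11-16


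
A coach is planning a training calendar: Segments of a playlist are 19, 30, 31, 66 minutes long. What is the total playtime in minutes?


Durations: 19, 30, 31, 66
Running sum: 19
+ 30 = 49
+ 31 = 80
+ 66 = 146
Total duration: 146 minutes
That is 2 hours and 26 minutes

146


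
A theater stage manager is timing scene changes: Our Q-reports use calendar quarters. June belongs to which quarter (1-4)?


Month: June (month 6)
Q1: January-March (months 1-3)
Q2: April-June (months 4-6)
Q3: July-September (months 7-9)
Q4: October-December (months 10-12)
Month 6 falls in Q2

2


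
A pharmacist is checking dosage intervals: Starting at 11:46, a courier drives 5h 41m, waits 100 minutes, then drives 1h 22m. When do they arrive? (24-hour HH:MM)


Depart: 11:46
Leg 1: +341 min -> 17:27
Layover: +100 min -> 19:07
Leg 2: +82 min -> 20:29
Total travel: 523 minutes = 8h 43m
Arrival: 20:29

20:29


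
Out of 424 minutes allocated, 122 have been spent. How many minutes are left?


Total budget: 424 minutes
Time used: 122 minutes
Remaining: 424 - 122 = 302 minutes
Percent used: 28.8%
Percent remaining: 71.2%

302


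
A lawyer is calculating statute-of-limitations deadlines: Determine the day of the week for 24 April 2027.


Date: 2027-04-24
January 1, 2027 is a Friday
Day of year: 114
Offset from Jan 1: 113 days
113 mod 7 = 1
Result: Saturday

Saturday


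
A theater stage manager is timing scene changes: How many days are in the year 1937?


Year: 1937
Check leap year rules:
Divisible by 4? No
1937 is not a leap year
Days: 365

365


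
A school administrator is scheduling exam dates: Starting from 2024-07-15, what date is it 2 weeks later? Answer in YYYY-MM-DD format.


Start: 2024-07-15
Weeks to add: 2
Convert to days: 2 x 7 = 14 days
Add 14 days to 2024-07-15
Result: 2024-07-29

2024-07-29


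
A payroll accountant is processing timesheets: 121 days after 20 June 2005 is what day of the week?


Start: 2005-06-20 (Monday)
Step 1 - find target date: add 121 days
  2005-06-20 + 121 days = 2005-10-19
Step 2 - day of week:
  121 mod 7 = 2
  Monday + 2 days -> Wednesday
Result: Wednesday (2005-10-19)

Wednesday


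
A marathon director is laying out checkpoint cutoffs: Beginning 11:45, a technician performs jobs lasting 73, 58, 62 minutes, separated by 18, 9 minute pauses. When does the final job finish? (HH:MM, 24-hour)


Start: 11:45 = 705 min from midnight
  after task 1 (73 min): 12:58
  after break (18 min): 13:16
  after task 2 (58 min): 14:14
  after break (9 min): 14:23
  after task 3 (62 min): 15:25
Total elapsed: 220 minutes
End time: 15:25

15:25


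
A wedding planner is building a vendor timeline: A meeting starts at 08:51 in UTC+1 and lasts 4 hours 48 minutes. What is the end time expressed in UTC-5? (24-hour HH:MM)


Start: 08:51 in UTC+1
Step 1 - add duration:
  minutes: 51 + 48 = 99 (carry 1h)
  hours: 8 + 4 + 1 = 13
  end in UTC+1: 13:39
Step 2 - convert UTC+1 -> UTC-5:
  offset difference: -5 - (1) = -6 hours
  13 + (-6) = 7 -> mod 24 = 7
Result: 07:39 in UTC-5

07:39


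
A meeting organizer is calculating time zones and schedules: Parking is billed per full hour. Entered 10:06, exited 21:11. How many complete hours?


Start: 10:06
End: 21:11
Hour difference: 21 - 10 = 11 hours
Minute difference: 11 - 6 = 5 minutes
Total minutes: 665
Complete hours: 665 / 60 = 11 (remainder 5)

11


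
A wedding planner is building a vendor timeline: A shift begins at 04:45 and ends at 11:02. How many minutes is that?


Start time: 04:45 = 285 minutes from midnight
End time: 11:02 = 662 minutes from midnight
Difference: 662 - 285 = 377 minutes
That is 6 hours and 17 minutes

377


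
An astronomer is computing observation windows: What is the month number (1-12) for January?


Calendar month order:
1. January <--
2. February
January is month number 1

1


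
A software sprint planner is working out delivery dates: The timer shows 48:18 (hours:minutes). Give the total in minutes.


Hours: 48
Minutes: 18
Convert hours to minutes: 48 x 60 = 2880
Add remaining minutes: 2880 + 18 = 2898

2898


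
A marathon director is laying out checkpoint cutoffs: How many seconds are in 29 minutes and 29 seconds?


Minutes: 29
Seconds: 29
Convert minutes to seconds: 29 x 60 = 1740
Add remaining seconds: 1740 + 29 = 1769

1769


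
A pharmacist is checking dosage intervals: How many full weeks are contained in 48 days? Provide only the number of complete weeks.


Total days: 48
Days per week: 7
Division: 48 / 7 = 6 remainder 6
Complete weeks: 6
Remaining days: 6

6


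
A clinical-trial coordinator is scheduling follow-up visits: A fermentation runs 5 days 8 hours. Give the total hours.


Days: 5
Extra hours: 8
Hours per day: 24
Days to hours: 5 x 24 = 120
Total: 120 + 8 = 128

128


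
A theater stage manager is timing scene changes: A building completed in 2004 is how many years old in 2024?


Birth year: 2004
Current year: 2024
Age = current year - birth year
Age = 2024 - 2004 = 20

20


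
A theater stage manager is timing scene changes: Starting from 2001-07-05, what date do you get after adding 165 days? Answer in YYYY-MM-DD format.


Start: 2001-07-05
Adding 165 days
Days remaining in July: 26
After July: 139 days still to add
August 2001: 31 days, 108 remaining
September 2001: 30 days, 78 remaining
October 2001: 31 days, 47 remaining
November 2001: 30 days, 17 remaining
Result: 2001-12-17

2001-12-17


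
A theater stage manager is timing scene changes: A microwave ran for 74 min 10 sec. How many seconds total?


Minutes: 74
Extra seconds: 10
Seconds per minute: 60
Minutes to seconds: 74 x 60 = 4440
Total: 4440 + 10 = 4450

4450


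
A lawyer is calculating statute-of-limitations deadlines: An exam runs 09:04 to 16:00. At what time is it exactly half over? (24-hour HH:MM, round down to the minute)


Start time: 09:04 = 544 minutes from midnight
End time: 16:00 = 960 minutes from midnight
Sum: 544 + 960 = 1504
Midpoint: 1504 / 2 = 752 minutes
Convert: 752 / 60 = 12 hours, 32 minutes
Result: 12:32

12:32


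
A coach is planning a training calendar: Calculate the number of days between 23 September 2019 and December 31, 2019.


Start: September 23, 2019
End: December 31, 2019
Days left in September: 7
October: 31
November: 30
December: 31
Sum of remaining months: 92
Total: 7 + 92 = 99

99


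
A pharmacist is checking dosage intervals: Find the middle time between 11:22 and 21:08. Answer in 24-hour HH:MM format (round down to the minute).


Start time: 11:22 = 682 minutes from midnight
End time: 21:08 = 1268 minutes from midnight
Sum: 682 + 1268 = 1950
Midpoint: 1950 / 2 = 975 minutes
Convert: 975 / 60 = 16 hours, 15 minutes
Result: 16:15

16:15


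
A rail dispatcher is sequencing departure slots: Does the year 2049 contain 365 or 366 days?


Year: 2049
Check leap year rules:
Divisible by 4? No
2049 is not a leap year
Days: 365

365


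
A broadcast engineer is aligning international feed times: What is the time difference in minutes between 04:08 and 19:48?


Start time: 04:08 = 248 minutes from midnight
End time: 19:48 = 1188 minutes from midnight
Difference: 1188 - 248 = 940 minutes
That is 15 hours and 40 minutes

940


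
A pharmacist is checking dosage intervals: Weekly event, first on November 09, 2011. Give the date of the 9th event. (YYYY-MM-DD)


First occurrence: 2011-11-09 (occurrence 1)
Each occurrence is 7 days after the previous.
Occurrence 9 is 8 weeks after the first.
8 weeks = 56 days
2011-11-09 + 56 days = 2012-01-04

2012-01-04


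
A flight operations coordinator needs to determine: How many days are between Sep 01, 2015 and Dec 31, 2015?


Start date: 2015-09-01
End date: 2015-12-31
Sep 2015: +30 days
Oct 2015: +31 days
Nov 2015: +30 days
Dec 2015: +30 days
Total: 121 days

121


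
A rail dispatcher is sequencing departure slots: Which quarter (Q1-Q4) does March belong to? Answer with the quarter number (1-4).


Month: March (month 3)
Q1: January-March (months 1-3)
Q2: April-June (months 4-6)
Q3: July-September (months 7-9)
Q4: October-December (months 10-12)
Month 3 falls in Q1

1


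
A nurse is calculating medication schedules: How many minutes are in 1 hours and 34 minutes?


Hours: 1
Extra minutes: 34
Minutes per hour: 60
Hours to minutes: 1 x 60 = 60
Total: 60 + 34 = 94

94


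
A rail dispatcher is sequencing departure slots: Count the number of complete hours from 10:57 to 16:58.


Start: 10:57
End: 16:58
Hour difference: 16 - 10 = 6 hours
Minute difference: 58 - 57 = 1 minutes
Total minutes: 361
Complete hours: 361 / 60 = 6 (remainder 1)

6


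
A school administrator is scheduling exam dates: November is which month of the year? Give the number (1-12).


Calendar month order:
10. October
11. November <--
12. December
November is month number 11

11


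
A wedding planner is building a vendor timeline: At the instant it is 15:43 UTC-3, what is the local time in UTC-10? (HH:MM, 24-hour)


Local time: 15:43 at UTC-3 (offset -3h)
Target zone: UTC-10 (offset -10h)
Difference: -10 - (-3) = -7 hours
Calculation: 15 + (-7) = 8
Result: 08:43

08:43


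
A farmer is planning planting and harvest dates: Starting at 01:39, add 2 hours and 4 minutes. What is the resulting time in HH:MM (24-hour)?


Start time: 01:39
Adding: 2 hours 4 minutes
Minutes: 39 + 4 = 43
Hours: 1 + 2 + 0 = 3
Result: 03:43

03:43


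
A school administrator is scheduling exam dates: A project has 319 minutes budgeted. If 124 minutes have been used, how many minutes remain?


Total budget: 319 minutes
Time used: 124 minutes
Remaining: 319 - 124 = 195 minutes
Percent used: 38.9%
Percent remaining: 61.1%

195


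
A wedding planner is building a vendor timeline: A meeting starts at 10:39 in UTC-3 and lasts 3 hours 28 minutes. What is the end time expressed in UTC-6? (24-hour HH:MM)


Start: 10:39 in UTC-3
Step 1 - add duration:
  minutes: 39 + 28 = 67 (carry 1h)
  hours: 10 + 3 + 1 = 14
  end in UTC-3: 14:07
Step 2 - convert UTC-3 -> UTC-6:
  offset difference: -6 - (-3) = -3 hours
  14 + (-3) = 11 -> mod 24 = 11
Result: 11:07 in UTC-6

11:07


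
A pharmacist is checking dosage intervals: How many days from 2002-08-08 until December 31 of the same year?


Start: August 08, 2002
End: December 31, 2002
Days left in August: 23
September: 30
October: 31
November: 30
December: 31
Sum of remaining months: 122
Total: 23 + 122 = 145

145


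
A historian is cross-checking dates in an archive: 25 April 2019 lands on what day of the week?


Date: 2019-04-25
January 1, 2019 is a Tuesday
Day of year: 115
Offset from Jan 1: 114 days
114 mod 7 = 2
Result: Thursday

Thursday


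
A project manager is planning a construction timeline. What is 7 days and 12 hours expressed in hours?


Days: 7
Extra hours: 12
Hours per day: 24
Days to hours: 7 x 24 = 168
Total: 168 + 12 = 180

180


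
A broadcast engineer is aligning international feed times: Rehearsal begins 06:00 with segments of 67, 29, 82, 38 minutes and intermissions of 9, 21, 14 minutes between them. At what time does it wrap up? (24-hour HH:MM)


Start: 06:00 = 360 min from midnight
  after task 1 (67 min): 07:07
  after break (9 min): 07:16
  after task 2 (29 min): 07:45
  after break (21 min): 08:06
  after task 3 (82 min): 09:28
  after break (14 min): 09:42
  after task 4 (38 min): 10:20
Total elapsed: 260 minutes
End time: 10:20

10:20


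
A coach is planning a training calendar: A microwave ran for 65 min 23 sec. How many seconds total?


Minutes: 65
Extra seconds: 23
Seconds per minute: 60
Minutes to seconds: 65 x 60 = 3900
Total: 3900 + 23 = 3923

3923


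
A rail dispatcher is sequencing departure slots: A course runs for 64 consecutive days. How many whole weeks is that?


Total days: 64
Days per week: 7
Division: 64 / 7 = 9 remainder 1
Complete weeks: 9
Remaining days: 1

9


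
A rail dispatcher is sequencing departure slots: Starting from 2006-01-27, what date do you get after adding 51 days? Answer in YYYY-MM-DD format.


Start: 2006-01-27
Adding 51 days
Days remaining in January: 4
After January: 47 days still to add
February 2006: 28 days, 19 remaining
March 2006 has 31 days, need 19
Result: 2006-03-19

2006-03-19


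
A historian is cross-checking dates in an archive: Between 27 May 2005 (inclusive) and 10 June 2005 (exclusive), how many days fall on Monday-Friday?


Start: 2005-05-27 (Friday)
End (exclusive): 2005-06-10 (Friday)
Total calendar days: 14
Full weeks: 14 // 7 = 2 -> 10 weekdays
Remaining 0 days starting on Friday:
Total business days: 10 + 0 = 10

10


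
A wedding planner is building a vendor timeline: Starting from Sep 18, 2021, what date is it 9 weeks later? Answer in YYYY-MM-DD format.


Start: 2021-09-18
Weeks to add: 9
Convert to days: 9 x 7 = 63 days
Add 63 days to 2021-09-18
Result: 2021-11-20

2021-11-20


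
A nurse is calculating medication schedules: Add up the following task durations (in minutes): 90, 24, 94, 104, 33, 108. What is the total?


Durations: 90, 24, 94, 104, 33, 108
Running sum: 90
+ 24 = 114
+ 94 = 208
+ 104 = 312
+ 33 = 345
+ 108 = 453
Total duration: 453 minutes
That is 7 hours and 33 minutes

453


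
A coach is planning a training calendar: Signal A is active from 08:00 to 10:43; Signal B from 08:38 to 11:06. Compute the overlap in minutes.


Interval A: [480, 643] minutes from midnight
Interval B: [518, 666] minutes from midnight
Overlap start = max(480, 518) = 518
Overlap end = min(643, 666) = 643
Overlap = 643 - 518 = 125 minutes

125


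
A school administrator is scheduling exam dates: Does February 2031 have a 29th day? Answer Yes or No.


Year: 2031
Divisible by 4? 2031 / 4 = 507.75 -> No
Not divisible by 4, so NOT a leap year

No


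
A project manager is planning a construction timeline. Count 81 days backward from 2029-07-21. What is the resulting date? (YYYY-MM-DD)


Start: 2029-07-21
Subtracting 81 days
Days already passed in July: 21
After going back through July: 60 more days to subtract
June 2029: 30 days, 30 remaining
May 2029 has 31 days, need 30
Result: 2029-05-01

2029-05-01


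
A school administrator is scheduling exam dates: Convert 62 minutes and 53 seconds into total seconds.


Minutes: 62
Seconds: 53
Convert minutes to seconds: 62 x 60 = 3720
Add remaining seconds: 3720 + 53 = 3773

3773


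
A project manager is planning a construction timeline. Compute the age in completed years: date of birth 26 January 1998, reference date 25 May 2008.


Birth: 1998-01-26
Reference: 2008-05-25
Year difference: 2008 - 1998 = 10
Has birthday (01-26) occurred by 05-25? Yes
Age in full years: 10

10


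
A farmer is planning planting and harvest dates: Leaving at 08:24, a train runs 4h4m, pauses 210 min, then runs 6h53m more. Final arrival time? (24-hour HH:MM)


Depart: 08:24
Leg 1: +244 min -> 12:28
Layover: +210 min -> 15:58
Leg 2: +413 min -> 22:51
Total travel: 867 minutes = 14h 27m
Arrival: 22:51

22:51


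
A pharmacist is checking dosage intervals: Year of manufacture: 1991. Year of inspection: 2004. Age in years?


Birth year: 1991
Current year: 2004
Age = current year - birth year
Age = 2004 - 1991 = 13

13


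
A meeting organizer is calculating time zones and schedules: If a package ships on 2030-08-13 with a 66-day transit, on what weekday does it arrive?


Start: 2030-08-13 (Tuesday)
Step 1 - find target date: add 66 days
  2030-08-13 + 66 days = 2030-10-18
Step 2 - day of week:
  66 mod 7 = 3
  Tuesday + 3 days -> Friday
Result: Friday (2030-10-18)

Friday


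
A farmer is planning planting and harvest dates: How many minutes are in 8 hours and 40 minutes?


Hours: 8
Minutes: 40
Convert hours to minutes: 8 x 60 = 480
Add remaining minutes: 480 + 40 = 520

520


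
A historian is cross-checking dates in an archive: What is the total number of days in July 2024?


Month: July
Year: 2024
July is a 31-day month
Total: 31 days

31


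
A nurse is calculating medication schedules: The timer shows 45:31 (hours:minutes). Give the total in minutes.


Hours: 45
Minutes: 31
Convert hours to minutes: 45 x 60 = 2700
Add remaining minutes: 2700 + 31 = 2731

2731


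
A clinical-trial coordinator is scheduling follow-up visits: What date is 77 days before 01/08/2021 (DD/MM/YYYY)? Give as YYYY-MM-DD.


Start: 2021-08-01
Subtracting 77 days
Days already passed in August: 1
After going back through August: 76 more days to subtract
July 2021: 31 days, 45 remaining
June 2021: 30 days, 15 remaining
May 2021 has 31 days, need 15
Result: 2021-05-16

2021-05-16


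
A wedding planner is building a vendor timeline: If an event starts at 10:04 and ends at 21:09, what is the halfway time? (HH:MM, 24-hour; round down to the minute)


Start time: 10:04 = 604 minutes from midnight
End time: 21:09 = 1269 minutes from midnight
Sum: 604 + 1269 = 1873
Midpoint: 1873 / 2 = 936 minutes
Convert: 936 / 60 = 15 hours, 36 minutes
Result: 15:36

15:36


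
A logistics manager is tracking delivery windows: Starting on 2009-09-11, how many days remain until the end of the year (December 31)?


Start: September 11, 2009
End: December 31, 2009
Days left in September: 19
October: 31
November: 30
December: 31
Sum of remaining months: 92
Total: 19 + 92 = 111

111


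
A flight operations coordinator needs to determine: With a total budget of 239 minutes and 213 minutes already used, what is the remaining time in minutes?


Total budget: 239 minutes
Time used: 213 minutes
Remaining: 239 - 213 = 26 minutes
Percent used: 89.1%
Percent remaining: 10.9%

26


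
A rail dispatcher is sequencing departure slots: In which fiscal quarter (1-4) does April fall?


Month: April (month 4)
Q1: January-March (months 1-3)
Q2: April-June (months 4-6)
Q3: July-September (months 7-9)
Q4: October-December (months 10-12)
Month 4 falls in Q2

2


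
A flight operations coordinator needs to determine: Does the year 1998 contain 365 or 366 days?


Year: 1998
Check leap year rules:
Divisible by 4? No
1998 is not a leap year
Days: 365

365


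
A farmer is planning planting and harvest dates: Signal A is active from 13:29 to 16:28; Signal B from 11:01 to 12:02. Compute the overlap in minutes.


Interval A: [809, 988] minutes from midnight
Interval B: [661, 722] minutes from midnight
Overlap start = max(809, 661) = 809
Overlap end = min(988, 722) = 722
End <= start, so the intervals do not overlap: 0 minutes

0


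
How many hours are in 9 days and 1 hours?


Days: 9
Extra hours: 1
Hours per day: 24
Days to hours: 9 x 24 = 216
Total: 216 + 1 = 217

217


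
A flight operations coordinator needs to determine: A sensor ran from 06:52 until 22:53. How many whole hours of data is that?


Start: 06:52
End: 22:53
Hour difference: 22 - 6 = 16 hours
Minute difference: 53 - 52 = 1 minutes
Total minutes: 961
Complete hours: 961 / 60 = 16 (remainder 1)

16


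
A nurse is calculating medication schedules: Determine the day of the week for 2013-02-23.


Date: 2013-02-23
January 1, 2013 is a Tuesday
Day of year: 54
Offset from Jan 1: 53 days
53 mod 7 = 4
Result: Saturday

Saturday


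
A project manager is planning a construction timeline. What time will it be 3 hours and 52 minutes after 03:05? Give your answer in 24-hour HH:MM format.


Start time: 03:05
Adding: 3 hours 52 minutes
Minutes: 5 + 52 = 57
Hours: 3 + 3 + 0 = 6
Result: 06:57

06:57


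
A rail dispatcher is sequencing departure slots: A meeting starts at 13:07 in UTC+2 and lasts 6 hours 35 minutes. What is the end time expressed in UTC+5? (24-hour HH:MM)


Start: 13:07 in UTC+2
Step 1 - add duration:
  minutes: 7 + 35 = 42
  hours: 13 + 6 + 0 = 19
  end in UTC+2: 19:42
Step 2 - convert UTC+2 -> UTC+5:
  offset difference: 5 - (2) = 3 hours
  19 + (3) = 22 -> mod 24 = 22
Result: 22:42 in UTC+5

22:42


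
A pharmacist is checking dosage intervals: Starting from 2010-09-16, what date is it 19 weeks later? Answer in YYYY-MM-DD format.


Start: 2010-09-16
Weeks to add: 19
Convert to days: 19 x 7 = 133 days
Add 133 days to 2010-09-16
Result: 2011-01-27

2011-01-27


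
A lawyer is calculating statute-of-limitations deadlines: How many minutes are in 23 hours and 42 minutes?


Hours: 23
Extra minutes: 42
Minutes per hour: 60
Hours to minutes: 23 x 60 = 1380
Total: 1380 + 42 = 1422

1422


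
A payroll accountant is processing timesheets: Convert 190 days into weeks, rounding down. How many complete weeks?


Total days: 190
Days per week: 7
Division: 190 / 7 = 27 remainder 1
Complete weeks: 27
Remaining days: 1

27


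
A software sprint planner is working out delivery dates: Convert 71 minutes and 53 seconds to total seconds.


Minutes: 71
Extra seconds: 53
Seconds per minute: 60
Minutes to seconds: 71 x 60 = 4260
Total: 4260 + 53 = 4313

4313


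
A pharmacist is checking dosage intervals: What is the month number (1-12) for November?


Calendar month order:
10. October
11. November <--
12. December
November is month number 11

11


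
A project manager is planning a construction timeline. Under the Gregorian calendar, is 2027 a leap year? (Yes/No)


Year: 2027
Divisible by 4? 2027 / 4 = 506.75 -> No
Not divisible by 4, so NOT a leap year

No


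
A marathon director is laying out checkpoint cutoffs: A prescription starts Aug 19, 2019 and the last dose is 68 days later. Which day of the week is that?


Start: 2019-08-19 (Monday)
Step 1 - find target date: add 68 days
  2019-08-19 + 68 days = 2019-10-26
Step 2 - day of week:
  68 mod 7 = 5
  Monday + 5 days -> Saturday
Result: Saturday (2019-10-26)

Saturday


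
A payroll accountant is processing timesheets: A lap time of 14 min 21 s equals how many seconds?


Minutes: 14
Seconds: 21
Convert minutes to seconds: 14 x 60 = 840
Add remaining seconds: 840 + 21 = 861

861


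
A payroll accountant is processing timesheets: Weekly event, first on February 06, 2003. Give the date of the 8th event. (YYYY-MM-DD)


First occurrence: 2003-02-06 (occurrence 1)
Each occurrence is 7 days after the previous.
Occurrence 8 is 7 weeks after the first.
7 weeks = 49 days
2003-02-06 + 49 days = 2003-03-27

2003-03-27


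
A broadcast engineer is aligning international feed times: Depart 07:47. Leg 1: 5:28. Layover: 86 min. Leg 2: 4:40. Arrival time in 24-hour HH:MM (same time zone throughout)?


Depart: 07:47
Leg 1: +328 min -> 13:15
Layover: +86 min -> 14:41
Leg 2: +280 min -> 19:21
Total travel: 694 minutes = 11h 34m
Arrival: 19:21

19:21


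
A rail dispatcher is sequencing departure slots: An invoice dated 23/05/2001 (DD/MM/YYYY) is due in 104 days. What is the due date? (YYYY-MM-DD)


Start: 2001-05-23
Adding 104 days
Days remaining in May: 8
After May: 96 days still to add
June 2001: 30 days, 66 remaining
July 2001: 31 days, 35 remaining
August 2001: 31 days, 4 remaining
September 2001 has 30 days, need 4
Result: 2001-09-04

2001-09-04


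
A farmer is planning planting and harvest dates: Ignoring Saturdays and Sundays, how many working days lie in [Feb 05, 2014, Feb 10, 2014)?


Start: 2014-02-05 (Wednesday)
End (exclusive): 2014-02-10 (Monday)
Total calendar days: 5
Full weeks: 5 // 7 = 0 -> 0 weekdays
Remaining 5 days starting on Wednesday:
  Wed(w), Thu(w), Fri(w), Sat(-), Sun(-) -> 3 weekdays
Total business days: 0 + 3 = 3

3


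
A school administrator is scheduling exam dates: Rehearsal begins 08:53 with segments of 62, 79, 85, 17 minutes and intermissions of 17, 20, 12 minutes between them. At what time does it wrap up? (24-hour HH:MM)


Start: 08:53 = 533 min from midnight
  after task 1 (62 min): 09:55
  after break (17 min): 10:12
  after task 2 (79 min): 11:31
  after break (20 min): 11:51
  after task 3 (85 min): 13:16
  after break (12 min): 13:28
  after task 4 (17 min): 13:45
Total elapsed: 292 minutes
End time: 13:45

13:45


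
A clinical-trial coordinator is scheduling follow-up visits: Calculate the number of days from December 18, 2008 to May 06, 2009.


Start date: 2008-12-18
End date: 2009-05-06
Dec 2008: +14 days
Jan 2009: +31 days
Feb 2009: +28 days
... (3 more months)
Total: 139 days

139


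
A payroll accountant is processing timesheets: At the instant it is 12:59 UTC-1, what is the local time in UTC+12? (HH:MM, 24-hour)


Local time: 12:59 at UTC-1 (offset -1h)
Target zone: UTC+12 (offset 12h)
Difference: 12 - (-1) = 13 hours
Calculation: 12 + (13) = 25
Wraparound: (25) mod 24 = 1
Result: 01:59

01:59


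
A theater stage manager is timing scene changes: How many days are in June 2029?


Month: June
Year: 2029
June is a 30-day month
Total: 30 days

30


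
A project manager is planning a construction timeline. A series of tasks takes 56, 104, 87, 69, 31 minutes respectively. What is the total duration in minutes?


Durations: 56, 104, 87, 69, 31
Running sum: 56
+ 104 = 160
+ 87 = 247
+ 69 = 316
+ 31 = 347
Total duration: 347 minutes
That is 5 hours and 47 minutes

347


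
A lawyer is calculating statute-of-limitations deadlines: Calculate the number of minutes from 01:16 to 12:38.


Start time: 01:16 = 76 minutes from midnight
End time: 12:38 = 758 minutes from midnight
Difference: 758 - 76 = 682 minutes
That is 11 hours and 22 minutes

682


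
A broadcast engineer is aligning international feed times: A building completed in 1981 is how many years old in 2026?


Birth year: 1981
Current year: 2026
Age = current year - birth year
Age = 2026 - 1981 = 45

45


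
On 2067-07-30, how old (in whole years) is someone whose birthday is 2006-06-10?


Birth: 2006-06-10
Reference: 2067-07-30
Year difference: 2067 - 2006 = 61
Has birthday (06-10) occurred by 07-30? Yes
Age in full years: 61

61


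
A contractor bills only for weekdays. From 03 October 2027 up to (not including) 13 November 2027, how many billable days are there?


Start: 2027-10-03 (Sunday)
End (exclusive): 2027-11-13 (Saturday)
Total calendar days: 41
Full weeks: 41 // 7 = 5 -> 25 weekdays
Remaining 6 days starting on Sunday:
  Sun(-), Mon(w), Tue(w), Wed(w), Thu(w), Fri(w) -> 5 weekdays
Total business days: 25 + 5 = 30

30


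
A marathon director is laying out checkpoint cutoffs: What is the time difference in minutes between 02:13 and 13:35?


Start time: 02:13 = 133 minutes from midnight
End time: 13:35 = 815 minutes from midnight
Difference: 815 - 133 = 682 minutes
That is 11 hours and 22 minutes

682


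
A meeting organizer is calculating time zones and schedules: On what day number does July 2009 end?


Month: July
Year: 2009
July is a 31-day month
Total: 31 days

31


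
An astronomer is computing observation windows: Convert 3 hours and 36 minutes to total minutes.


Hours: 3
Extra minutes: 36
Minutes per hour: 60
Hours to minutes: 3 x 60 = 180
Total: 180 + 36 = 216

216


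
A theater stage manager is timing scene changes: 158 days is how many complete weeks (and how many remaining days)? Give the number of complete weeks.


Total days: 158
Days per week: 7
Division: 158 / 7 = 22 remainder 4
Complete weeks: 22
Remaining days: 4

22


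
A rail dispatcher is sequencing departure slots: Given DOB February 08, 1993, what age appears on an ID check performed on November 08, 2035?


Birth: 1993-02-08
Reference: 2035-11-08
Year difference: 2035 - 1993 = 42
Has birthday (02-08) occurred by 11-08? Yes
Age in full years: 42

42


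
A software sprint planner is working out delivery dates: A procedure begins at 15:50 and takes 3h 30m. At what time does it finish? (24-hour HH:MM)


Start time: 15:50
Adding: 3 hours 30 minutes
Minutes: 50 + 30 = 80
Minute overflow: 80 >= 60, so carry 1 hour, minutes = 20
Hours: 15 + 3 + 1 = 19
Result: 19:20

19:20


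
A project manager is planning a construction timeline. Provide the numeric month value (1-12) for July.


Calendar month order:
6. June
7. July <--
8. August
July is month number 7

7


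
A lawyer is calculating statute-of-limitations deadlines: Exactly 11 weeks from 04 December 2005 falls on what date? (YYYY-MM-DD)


Start: 2005-12-04
Weeks to add: 11
Convert to days: 11 x 7 = 77 days
Add 77 days to 2005-12-04
Result: 2006-02-19

2006-02-19


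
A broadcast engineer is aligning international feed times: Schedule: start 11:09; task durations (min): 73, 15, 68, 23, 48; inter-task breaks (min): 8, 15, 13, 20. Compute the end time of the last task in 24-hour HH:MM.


Start: 11:09 = 669 min from midnight
  after task 1 (73 min): 12:22
  after break (8 min): 12:30
  after task 2 (15 min): 12:45
  after break (15 min): 13:00
  after task 3 (68 min): 14:08
  after break (13 min): 14:21
  after task 4 (23 min): 14:44
  after break (20 min): 15:04
  after task 5 (48 min): 15:52
Total elapsed: 283 minutes
End time: 15:52

15:52


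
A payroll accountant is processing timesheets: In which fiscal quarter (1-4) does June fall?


Month: June (month 6)
Q1: January-March (months 1-3)
Q2: April-June (months 4-6)
Q3: July-September (months 7-9)
Q4: October-December (months 10-12)
Month 6 falls in Q2

2


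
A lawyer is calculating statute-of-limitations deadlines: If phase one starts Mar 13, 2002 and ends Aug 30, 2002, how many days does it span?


Start date: 2002-03-13
End date: 2002-08-30
Mar 2002: +19 days
Apr 2002: +30 days
May 2002: +31 days
... (3 more months)
Total: 170 days

170


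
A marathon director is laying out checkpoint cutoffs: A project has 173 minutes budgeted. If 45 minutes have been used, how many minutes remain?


Total budget: 173 minutes
Time used: 45 minutes
Remaining: 173 - 45 = 128 minutes
Percent used: 26.0%
Percent remaining: 74.0%

128


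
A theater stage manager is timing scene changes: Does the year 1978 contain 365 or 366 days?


Year: 1978
Check leap year rules:
Divisible by 4? No
1978 is not a leap year
Days: 365

365


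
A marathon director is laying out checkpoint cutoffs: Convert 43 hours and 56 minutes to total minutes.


Hours: 43
Minutes: 56
Convert hours to minutes: 43 x 60 = 2580
Add remaining minutes: 2580 + 56 = 2636

2636


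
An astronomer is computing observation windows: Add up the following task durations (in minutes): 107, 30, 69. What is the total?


Durations: 107, 30, 69
Running sum: 107
+ 30 = 137
+ 69 = 206
Total duration: 206 minutes
That is 3 hours and 26 minutes

206


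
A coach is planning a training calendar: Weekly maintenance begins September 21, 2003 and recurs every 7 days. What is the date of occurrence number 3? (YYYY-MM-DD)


First occurrence: 2003-09-21 (occurrence 1)
Each occurrence is 7 days after the previous.
Occurrence 3 is 2 weeks after the first.
2 weeks = 14 days
2003-09-21 + 14 days = 2003-10-05

2003-10-05


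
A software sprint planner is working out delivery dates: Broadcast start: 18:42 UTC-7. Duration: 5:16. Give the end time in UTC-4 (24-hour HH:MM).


Start: 18:42 in UTC-7
Step 1 - add duration:
  minutes: 42 + 16 = 58
  hours: 18 + 5 + 0 = 23
  end in UTC-7: 23:58
Step 2 - convert UTC-7 -> UTC-4:
  offset difference: -4 - (-7) = 3 hours
  23 + (3) = 26 -> mod 24 = 2
Result: 02:58 in UTC-4

02:58


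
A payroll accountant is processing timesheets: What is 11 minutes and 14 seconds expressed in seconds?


Minutes: 11
Extra seconds: 14
Seconds per minute: 60
Minutes to seconds: 11 x 60 = 660
Total: 660 + 14 = 674

674


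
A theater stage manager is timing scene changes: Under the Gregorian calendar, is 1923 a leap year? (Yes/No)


Year: 1923
Divisible by 4? 1923 / 4 = 480.75 -> No
Not divisible by 4, so NOT a leap year

No


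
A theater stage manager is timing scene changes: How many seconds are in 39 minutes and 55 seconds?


Minutes: 39
Seconds: 55
Convert minutes to seconds: 39 x 60 = 2340
Add remaining seconds: 2340 + 55 = 2395

2395


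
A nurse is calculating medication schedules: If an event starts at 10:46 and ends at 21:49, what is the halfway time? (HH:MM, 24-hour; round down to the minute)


Start time: 10:46 = 646 minutes from midnight
End time: 21:49 = 1309 minutes from midnight
Sum: 646 + 1309 = 1955
Midpoint: 1955 / 2 = 977 minutes
Convert: 977 / 60 = 16 hours, 17 minutes
Result: 16:17

16:17


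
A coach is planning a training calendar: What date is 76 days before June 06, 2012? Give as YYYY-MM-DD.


Start: 2012-06-06
Subtracting 76 days
Days already passed in June: 6
After going back through June: 70 more days to subtract
May 2012: 31 days, 39 remaining
April 2012: 30 days, 9 remaining
March 2012 has 31 days, need 9
Result: 2012-03-22

2012-03-22


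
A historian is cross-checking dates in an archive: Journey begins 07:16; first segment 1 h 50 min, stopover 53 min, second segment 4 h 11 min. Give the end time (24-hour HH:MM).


Depart: 07:16
Leg 1: +110 min -> 09:06
Layover: +53 min -> 09:59
Leg 2: +251 min -> 14:10
Total travel: 414 minutes = 6h 54m
Arrival: 14:10

14:10


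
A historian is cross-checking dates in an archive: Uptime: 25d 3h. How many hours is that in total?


Days: 25
Extra hours: 3
Hours per day: 24
Days to hours: 25 x 24 = 600
Total: 600 + 3 = 603

603


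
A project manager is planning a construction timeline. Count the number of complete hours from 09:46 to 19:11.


Start: 09:46
End: 19:11
Hour difference: 19 - 9 = 10 hours
Minute difference: 11 - 46 = -35 minutes
Total minutes: 565
Complete hours: 565 / 60 = 9 (remainder 25)

9


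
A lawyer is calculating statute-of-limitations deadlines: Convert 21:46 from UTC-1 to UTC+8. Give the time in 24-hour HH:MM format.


Local time: 21:46 at UTC-1 (offset -1h)
Target zone: UTC+8 (offset 8h)
Difference: 8 - (-1) = 9 hours
Calculation: 21 + (9) = 30
Wraparound: (30) mod 24 = 6
Result: 06:46

06:46


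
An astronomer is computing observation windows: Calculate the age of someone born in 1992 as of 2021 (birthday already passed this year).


Birth year: 1992
Current year: 2021
Age = current year - birth year
Age = 2021 - 1992 = 29

29


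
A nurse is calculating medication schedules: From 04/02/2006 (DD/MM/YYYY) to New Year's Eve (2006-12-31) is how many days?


Start: February 04, 2006
End: December 31, 2006
Days left in February: 24
March: 31
April: 30
May: 31
June: 30
... plus remaining months
Sum of remaining months: 306
Total: 24 + 306 = 330

330


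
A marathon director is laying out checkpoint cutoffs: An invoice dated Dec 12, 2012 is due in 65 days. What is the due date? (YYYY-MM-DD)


Start: 2012-12-12
Adding 65 days
Days remaining in December: 19
After December: 46 days still to add
January 2013: 31 days, 15 remaining
February 2013 has 28 days, need 15
Result: 2013-02-15

2013-02-15


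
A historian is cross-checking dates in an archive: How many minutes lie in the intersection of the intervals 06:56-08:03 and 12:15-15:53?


Interval A: [416, 483] minutes from midnight
Interval B: [735, 953] minutes from midnight
Overlap start = max(416, 735) = 735
Overlap end = min(483, 953) = 483
End <= start, so the intervals do not overlap: 0 minutes

0


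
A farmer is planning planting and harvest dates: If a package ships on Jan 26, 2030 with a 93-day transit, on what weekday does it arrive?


Start: 2030-01-26 (Saturday)
Step 1 - find target date: add 93 days
  2030-01-26 + 93 days = 2030-04-29
Step 2 - day of week:
  93 mod 7 = 2
  Saturday + 2 days -> Monday
Result: Monday (2030-04-29)

Monday


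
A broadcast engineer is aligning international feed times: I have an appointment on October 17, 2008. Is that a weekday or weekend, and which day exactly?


Date: 2008-10-17
January 1, 2008 is a Tuesday
Day of year: 291
Offset from Jan 1: 290 days
290 mod 7 = 3
Result: Friday

Friday


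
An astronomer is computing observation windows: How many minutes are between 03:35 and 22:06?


Start time: 03:35 = 215 minutes from midnight
End time: 22:06 = 1326 minutes from midnight
Difference: 1326 - 215 = 1111 minutes
That is 18 hours and 31 minutes

1111


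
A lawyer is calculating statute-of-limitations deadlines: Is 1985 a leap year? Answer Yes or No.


Year: 1985
Divisible by 4? 1985 / 4 = 496.25 -> No
Not divisible by 4, so NOT a leap year

No


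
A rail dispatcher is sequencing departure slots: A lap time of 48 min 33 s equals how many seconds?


Minutes: 48
Seconds: 33
Convert minutes to seconds: 48 x 60 = 2880
Add remaining seconds: 2880 + 33 = 2913

2913


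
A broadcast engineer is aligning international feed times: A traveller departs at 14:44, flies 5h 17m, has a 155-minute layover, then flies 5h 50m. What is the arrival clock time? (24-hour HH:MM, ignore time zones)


Depart: 14:44
Leg 1: +317 min -> 20:01
Layover: +155 min -> 22:36
Leg 2: +350 min -> 04:26
Total travel: 822 minutes = 13h 42m
Arrival: 04:26

04:26


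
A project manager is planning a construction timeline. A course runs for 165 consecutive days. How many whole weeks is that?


Total days: 165
Days per week: 7
Division: 165 / 7 = 23 remainder 4
Complete weeks: 23
Remaining days: 4

23


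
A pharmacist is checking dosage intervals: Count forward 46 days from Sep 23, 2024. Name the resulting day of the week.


Start: 2024-09-23 (Monday)
Step 1 - find target date: add 46 days
  2024-09-23 + 46 days = 2024-11-08
Step 2 - day of week:
  46 mod 7 = 4
  Monday + 4 days -> Friday
Result: Friday (2024-11-08)

Friday


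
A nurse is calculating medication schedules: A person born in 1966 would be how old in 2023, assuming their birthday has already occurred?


Birth year: 1966
Current year: 2023
Age = current year - birth year
Age = 2023 - 1966 = 57

57


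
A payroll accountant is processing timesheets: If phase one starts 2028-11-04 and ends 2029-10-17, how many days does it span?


Start date: 2028-11-04
End date: 2029-10-17
Nov 2028: +27 days
Dec 2028: +31 days
Jan 2029: +31 days
... (9 more months)
Total: 347 days

347


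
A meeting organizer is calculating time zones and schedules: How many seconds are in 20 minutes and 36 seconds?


Minutes: 20
Extra seconds: 36
Seconds per minute: 60
Minutes to seconds: 20 x 60 = 1200
Total: 1200 + 36 = 1236

1236


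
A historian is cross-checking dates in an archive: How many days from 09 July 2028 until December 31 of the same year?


Start: July 09, 2028
End: December 31, 2028
Days left in July: 22
August: 31
September: 30
October: 31
November: 30
... plus remaining months
Sum of remaining months: 153
Total: 22 + 153 = 175

175


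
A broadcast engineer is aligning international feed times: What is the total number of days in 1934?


Year: 1934
Check leap year rules:
Divisible by 4? No
1934 is not a leap year
Days: 365

365


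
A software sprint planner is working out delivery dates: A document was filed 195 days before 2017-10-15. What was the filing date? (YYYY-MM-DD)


Start: 2017-10-15
Subtracting 195 days
Days already passed in October: 15
After going back through October: 180 more days to subtract
September 2017: 30 days, 150 remaining
August 2017: 31 days, 119 remaining
July 2017: 31 days, 88 remaining
June 2017: 30 days, 58 remaining
Result: 2017-04-03

2017-04-03
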